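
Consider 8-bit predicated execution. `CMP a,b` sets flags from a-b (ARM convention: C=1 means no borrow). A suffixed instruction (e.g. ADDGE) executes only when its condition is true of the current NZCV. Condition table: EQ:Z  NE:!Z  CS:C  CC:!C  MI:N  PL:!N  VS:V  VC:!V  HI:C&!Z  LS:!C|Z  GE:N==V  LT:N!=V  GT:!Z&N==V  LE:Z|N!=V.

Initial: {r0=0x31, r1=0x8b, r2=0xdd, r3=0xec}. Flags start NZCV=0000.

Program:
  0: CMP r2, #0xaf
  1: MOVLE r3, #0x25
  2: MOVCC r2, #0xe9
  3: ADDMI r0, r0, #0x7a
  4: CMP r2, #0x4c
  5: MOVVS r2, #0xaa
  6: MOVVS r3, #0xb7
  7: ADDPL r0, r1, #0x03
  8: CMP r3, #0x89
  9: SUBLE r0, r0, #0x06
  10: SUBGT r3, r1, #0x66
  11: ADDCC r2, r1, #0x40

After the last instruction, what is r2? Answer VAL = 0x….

[0] flags=0010 → (cmp)
[1] flags=0010 LE?F → skip
[2] flags=0010 CC?F → skip
[3] flags=0010 MI?F → skip
[4] flags=1010 → (cmp)
[5] flags=1010 VS?F → skip
[6] flags=1010 VS?F → skip
[7] flags=1010 PL?F → skip
[8] flags=0010 → (cmp)
[9] flags=0010 LE?F → skip
[10] flags=0010 GT?T → r3=0x25
[11] flags=0010 CC?F → skip

VAL = 0xdd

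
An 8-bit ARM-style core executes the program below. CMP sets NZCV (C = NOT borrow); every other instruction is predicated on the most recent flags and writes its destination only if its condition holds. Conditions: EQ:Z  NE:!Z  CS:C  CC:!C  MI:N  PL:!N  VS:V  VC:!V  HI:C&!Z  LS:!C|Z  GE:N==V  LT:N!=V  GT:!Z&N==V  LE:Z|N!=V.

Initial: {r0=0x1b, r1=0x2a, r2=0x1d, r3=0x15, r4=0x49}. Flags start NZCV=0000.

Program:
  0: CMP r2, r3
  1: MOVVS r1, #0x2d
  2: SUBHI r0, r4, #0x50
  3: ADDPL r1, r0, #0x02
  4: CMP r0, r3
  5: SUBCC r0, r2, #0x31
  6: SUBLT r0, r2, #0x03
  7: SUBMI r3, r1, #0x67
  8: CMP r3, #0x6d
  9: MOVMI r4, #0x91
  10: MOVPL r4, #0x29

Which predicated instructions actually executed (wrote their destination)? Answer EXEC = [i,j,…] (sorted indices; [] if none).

EXEC = [2,3,6,7,10]

0: ✓ CMP  NZCV=0010
1: · MOVVS
2: ✓ SUBHI  r0←0xf9
3: ✓ ADDPL  r1←0xfb
4: ✓ CMP  NZCV=1010
5: · SUBCC
6: ✓ SUBLT  r0←0x1a
7: ✓ SUBMI  r3←0x94
8: ✓ CMP  NZCV=0011
9: · MOVMI
10: ✓ MOVPL  r4←0x29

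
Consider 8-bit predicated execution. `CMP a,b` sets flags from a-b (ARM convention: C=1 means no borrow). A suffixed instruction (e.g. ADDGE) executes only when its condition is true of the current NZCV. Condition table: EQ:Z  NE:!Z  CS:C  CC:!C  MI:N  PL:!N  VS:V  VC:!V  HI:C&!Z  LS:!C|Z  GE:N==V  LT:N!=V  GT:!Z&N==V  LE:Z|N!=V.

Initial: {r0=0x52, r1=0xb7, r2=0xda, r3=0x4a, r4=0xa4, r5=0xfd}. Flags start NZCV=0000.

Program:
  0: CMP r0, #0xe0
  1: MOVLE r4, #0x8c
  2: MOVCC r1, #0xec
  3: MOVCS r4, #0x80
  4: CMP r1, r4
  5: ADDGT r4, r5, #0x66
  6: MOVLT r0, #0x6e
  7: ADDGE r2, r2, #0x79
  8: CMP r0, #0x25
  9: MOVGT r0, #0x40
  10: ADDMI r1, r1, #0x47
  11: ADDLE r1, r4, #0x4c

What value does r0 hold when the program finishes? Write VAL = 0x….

[0] flags=0000 → (cmp)
[1] flags=0000 LE?F → skip
[2] flags=0000 CC?T → r1=0xec
[3] flags=0000 CS?F → skip
[4] flags=0010 → (cmp)
[5] flags=0010 GT?T → r4=0x63
[6] flags=0010 LT?F → skip
[7] flags=0010 GE?T → r2=0x53
[8] flags=0010 → (cmp)
[9] flags=0010 GT?T → r0=0x40
[10] flags=0010 MI?F → skip
[11] flags=0010 LE?F → skip

VAL = 0x40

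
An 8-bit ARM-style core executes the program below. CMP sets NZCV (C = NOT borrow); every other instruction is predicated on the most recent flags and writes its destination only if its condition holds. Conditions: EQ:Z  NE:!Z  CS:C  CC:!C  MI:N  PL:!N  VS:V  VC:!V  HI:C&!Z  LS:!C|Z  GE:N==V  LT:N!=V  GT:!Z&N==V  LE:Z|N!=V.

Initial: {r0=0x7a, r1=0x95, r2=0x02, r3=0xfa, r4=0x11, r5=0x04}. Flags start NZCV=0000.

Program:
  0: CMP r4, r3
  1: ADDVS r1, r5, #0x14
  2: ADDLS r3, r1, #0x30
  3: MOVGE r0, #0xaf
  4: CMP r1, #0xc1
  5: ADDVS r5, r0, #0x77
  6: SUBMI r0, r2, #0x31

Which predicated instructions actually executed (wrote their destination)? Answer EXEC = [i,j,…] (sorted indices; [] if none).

[0] flags=0000 → (cmp)
[1] flags=0000 VS?F → skip
[2] flags=0000 LS?T → r3=0xc5
[3] flags=0000 GE?T → r0=0xaf
[4] flags=1000 → (cmp)
[5] flags=1000 VS?F → skip
[6] flags=1000 MI?T → r0=0xd1

EXEC = [2,3,6]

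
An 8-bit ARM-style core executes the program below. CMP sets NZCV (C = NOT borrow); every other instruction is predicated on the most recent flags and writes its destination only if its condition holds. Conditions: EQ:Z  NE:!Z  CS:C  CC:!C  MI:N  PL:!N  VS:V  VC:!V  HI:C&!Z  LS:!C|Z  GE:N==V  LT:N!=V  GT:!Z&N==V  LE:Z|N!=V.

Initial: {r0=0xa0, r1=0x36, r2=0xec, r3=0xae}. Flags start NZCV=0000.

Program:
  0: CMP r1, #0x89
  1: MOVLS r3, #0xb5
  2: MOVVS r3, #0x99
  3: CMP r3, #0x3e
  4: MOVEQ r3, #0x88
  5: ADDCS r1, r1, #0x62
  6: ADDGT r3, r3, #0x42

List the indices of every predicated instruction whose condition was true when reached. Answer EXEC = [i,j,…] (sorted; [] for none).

EXEC = [1,2,5]

[0] flags=1001 → (cmp)
[1] flags=1001 LS?T → r3=0xb5
[2] flags=1001 VS?T → r3=0x99
[3] flags=0011 → (cmp)
[4] flags=0011 EQ?F → skip
[5] flags=0011 CS?T → r1=0x98
[6] flags=0011 GT?F → skip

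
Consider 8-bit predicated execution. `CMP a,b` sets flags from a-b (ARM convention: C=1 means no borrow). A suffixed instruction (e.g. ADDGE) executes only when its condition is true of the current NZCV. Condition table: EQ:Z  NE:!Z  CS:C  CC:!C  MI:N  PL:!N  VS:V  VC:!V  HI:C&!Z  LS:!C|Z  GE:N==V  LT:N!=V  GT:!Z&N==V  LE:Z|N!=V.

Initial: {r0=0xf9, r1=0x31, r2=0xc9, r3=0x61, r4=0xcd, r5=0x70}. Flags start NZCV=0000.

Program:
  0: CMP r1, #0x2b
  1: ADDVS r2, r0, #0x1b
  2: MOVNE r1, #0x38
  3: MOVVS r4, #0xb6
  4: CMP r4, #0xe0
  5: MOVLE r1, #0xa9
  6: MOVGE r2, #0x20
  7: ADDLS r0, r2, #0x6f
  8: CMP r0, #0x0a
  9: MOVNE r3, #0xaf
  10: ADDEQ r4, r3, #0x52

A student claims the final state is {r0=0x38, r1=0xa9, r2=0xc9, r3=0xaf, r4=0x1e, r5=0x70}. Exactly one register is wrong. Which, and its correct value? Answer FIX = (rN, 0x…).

FIX = (r4, 0xcd)

[0] flags=0010 → (cmp)
[1] flags=0010 VS?F → skip
[2] flags=0010 NE?T → r1=0x38
[3] flags=0010 VS?F → skip
[4] flags=1000 → (cmp)
[5] flags=1000 LE?T → r1=0xa9
[6] flags=1000 GE?F → skip
[7] flags=1000 LS?T → r0=0x38
[8] flags=0010 → (cmp)
[9] flags=0010 NE?T → r3=0xaf
[10] flags=0010 EQ?F → skip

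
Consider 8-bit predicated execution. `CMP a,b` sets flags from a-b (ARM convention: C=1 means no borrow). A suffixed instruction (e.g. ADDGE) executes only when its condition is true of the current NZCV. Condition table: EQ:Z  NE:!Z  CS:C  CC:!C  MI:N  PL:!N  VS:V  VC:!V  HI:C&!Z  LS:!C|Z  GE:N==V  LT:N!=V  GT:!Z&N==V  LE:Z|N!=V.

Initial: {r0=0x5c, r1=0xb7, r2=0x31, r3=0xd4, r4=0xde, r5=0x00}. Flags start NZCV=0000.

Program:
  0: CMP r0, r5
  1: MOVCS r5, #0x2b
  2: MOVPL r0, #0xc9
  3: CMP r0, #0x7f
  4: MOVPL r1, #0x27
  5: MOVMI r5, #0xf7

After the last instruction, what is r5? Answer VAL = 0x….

VAL = 0x2b

[0] flags=0010 → (cmp)
[1] flags=0010 CS?T → r5=0x2b
[2] flags=0010 PL?T → r0=0xc9
[3] flags=0011 → (cmp)
[4] flags=0011 PL?T → r1=0x27
[5] flags=0011 MI?F → skip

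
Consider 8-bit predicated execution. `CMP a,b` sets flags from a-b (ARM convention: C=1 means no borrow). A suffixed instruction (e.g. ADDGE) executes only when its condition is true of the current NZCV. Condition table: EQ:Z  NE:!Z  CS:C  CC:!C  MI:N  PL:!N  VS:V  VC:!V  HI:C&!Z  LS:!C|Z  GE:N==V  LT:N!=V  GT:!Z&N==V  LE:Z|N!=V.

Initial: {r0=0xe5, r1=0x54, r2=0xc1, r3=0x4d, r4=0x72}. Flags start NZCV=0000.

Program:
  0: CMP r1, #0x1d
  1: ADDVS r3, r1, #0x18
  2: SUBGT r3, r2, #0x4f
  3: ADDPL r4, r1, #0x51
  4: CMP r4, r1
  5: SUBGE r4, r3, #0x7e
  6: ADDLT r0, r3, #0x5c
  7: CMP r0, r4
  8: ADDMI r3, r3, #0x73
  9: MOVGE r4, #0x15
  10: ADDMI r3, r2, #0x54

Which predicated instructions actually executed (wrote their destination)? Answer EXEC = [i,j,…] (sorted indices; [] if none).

EXEC = [2,3,6,9]

0: ✓ CMP  NZCV=0010
1: · ADDVS
2: ✓ SUBGT  r3←0x72
3: ✓ ADDPL  r4←0xa5
4: ✓ CMP  NZCV=0011
5: · SUBGE
6: ✓ ADDLT  r0←0xce
7: ✓ CMP  NZCV=0010
8: · ADDMI
9: ✓ MOVGE  r4←0x15
10: · ADDMI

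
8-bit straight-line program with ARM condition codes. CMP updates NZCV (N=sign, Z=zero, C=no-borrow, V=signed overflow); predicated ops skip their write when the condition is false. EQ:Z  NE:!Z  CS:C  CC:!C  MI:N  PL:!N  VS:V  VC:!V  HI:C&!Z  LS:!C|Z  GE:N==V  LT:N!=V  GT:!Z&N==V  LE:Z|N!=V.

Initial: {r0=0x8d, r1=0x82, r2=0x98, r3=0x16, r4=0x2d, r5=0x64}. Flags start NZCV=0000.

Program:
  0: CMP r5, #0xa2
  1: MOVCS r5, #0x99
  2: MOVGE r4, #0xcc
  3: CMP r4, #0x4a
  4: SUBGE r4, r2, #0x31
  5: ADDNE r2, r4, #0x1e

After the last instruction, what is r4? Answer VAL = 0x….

VAL = 0xcc

[0] flags=1001 → (cmp)
[1] flags=1001 CS?F → skip
[2] flags=1001 GE?T → r4=0xcc
[3] flags=1010 → (cmp)
[4] flags=1010 GE?F → skip
[5] flags=1010 NE?T → r2=0xea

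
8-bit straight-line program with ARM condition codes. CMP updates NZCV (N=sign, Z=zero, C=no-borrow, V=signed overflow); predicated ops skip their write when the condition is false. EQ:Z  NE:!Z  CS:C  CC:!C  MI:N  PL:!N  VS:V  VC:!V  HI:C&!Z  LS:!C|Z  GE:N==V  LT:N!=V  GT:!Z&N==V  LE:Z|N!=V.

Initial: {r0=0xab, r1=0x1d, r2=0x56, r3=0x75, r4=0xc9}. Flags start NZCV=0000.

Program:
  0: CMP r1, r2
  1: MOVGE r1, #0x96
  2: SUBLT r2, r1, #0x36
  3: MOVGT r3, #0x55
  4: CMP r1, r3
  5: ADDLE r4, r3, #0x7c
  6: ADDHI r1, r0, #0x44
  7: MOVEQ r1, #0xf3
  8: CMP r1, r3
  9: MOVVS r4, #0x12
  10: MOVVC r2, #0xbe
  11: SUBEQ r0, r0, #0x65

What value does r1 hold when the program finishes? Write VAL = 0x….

[0] flags=1000 → (cmp)
[1] flags=1000 GE?F → skip
[2] flags=1000 LT?T → r2=0xe7
[3] flags=1000 GT?F → skip
[4] flags=1000 → (cmp)
[5] flags=1000 LE?T → r4=0xf1
[6] flags=1000 HI?F → skip
[7] flags=1000 EQ?F → skip
[8] flags=1000 → (cmp)
[9] flags=1000 VS?F → skip
[10] flags=1000 VC?T → r2=0xbe
[11] flags=1000 EQ?F → skip

VAL = 0x1d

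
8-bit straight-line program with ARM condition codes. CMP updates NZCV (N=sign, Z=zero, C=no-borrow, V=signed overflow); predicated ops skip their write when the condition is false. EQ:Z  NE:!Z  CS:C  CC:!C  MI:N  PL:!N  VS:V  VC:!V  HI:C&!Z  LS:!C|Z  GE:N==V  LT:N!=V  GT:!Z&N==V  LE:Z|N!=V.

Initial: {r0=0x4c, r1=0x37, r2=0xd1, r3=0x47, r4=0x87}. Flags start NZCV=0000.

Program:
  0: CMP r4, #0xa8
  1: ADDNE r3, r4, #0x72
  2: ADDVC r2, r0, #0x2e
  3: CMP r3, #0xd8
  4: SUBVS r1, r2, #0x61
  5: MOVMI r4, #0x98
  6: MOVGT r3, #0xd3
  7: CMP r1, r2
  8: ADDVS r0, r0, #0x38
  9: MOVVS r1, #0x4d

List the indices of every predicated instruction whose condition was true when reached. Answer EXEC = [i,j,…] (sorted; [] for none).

EXEC = [1,2,6]

0: ✓ CMP  NZCV=1000
1: ✓ ADDNE  r3←0xf9
2: ✓ ADDVC  r2←0x7a
3: ✓ CMP  NZCV=0010
4: · SUBVS
5: · MOVMI
6: ✓ MOVGT  r3←0xd3
7: ✓ CMP  NZCV=1000
8: · ADDVS
9: · MOVVS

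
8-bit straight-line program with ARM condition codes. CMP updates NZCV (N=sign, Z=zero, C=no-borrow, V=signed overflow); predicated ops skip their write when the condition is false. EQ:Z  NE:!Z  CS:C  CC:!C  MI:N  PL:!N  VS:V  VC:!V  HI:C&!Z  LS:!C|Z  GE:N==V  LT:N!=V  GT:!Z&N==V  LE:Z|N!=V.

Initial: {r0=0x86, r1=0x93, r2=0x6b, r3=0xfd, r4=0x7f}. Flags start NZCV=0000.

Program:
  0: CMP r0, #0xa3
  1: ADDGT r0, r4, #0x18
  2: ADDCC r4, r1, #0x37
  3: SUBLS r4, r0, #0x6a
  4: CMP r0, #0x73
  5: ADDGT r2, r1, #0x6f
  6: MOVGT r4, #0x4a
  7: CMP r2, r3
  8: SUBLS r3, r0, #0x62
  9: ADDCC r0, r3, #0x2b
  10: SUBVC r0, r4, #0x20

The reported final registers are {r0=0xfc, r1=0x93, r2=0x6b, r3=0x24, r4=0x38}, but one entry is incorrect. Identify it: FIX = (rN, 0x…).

FIX = (r4, 0x1c)

[0] flags=1000 → (cmp)
[1] flags=1000 GT?F → skip
[2] flags=1000 CC?T → r4=0xca
[3] flags=1000 LS?T → r4=0x1c
[4] flags=0011 → (cmp)
[5] flags=0011 GT?F → skip
[6] flags=0011 GT?F → skip
[7] flags=0000 → (cmp)
[8] flags=0000 LS?T → r3=0x24
[9] flags=0000 CC?T → r0=0x4f
[10] flags=0000 VC?T → r0=0xfc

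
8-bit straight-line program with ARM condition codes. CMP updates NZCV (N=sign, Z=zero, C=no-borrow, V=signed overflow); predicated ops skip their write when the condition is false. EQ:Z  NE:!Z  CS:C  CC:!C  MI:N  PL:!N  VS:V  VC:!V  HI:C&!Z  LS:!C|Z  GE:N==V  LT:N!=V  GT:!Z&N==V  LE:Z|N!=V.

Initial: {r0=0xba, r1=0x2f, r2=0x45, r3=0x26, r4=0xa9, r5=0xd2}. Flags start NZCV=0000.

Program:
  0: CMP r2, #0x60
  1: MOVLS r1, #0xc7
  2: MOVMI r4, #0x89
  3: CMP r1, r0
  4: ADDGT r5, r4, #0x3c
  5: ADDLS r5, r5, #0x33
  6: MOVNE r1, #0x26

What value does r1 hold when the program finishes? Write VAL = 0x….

[0] flags=1000 → (cmp)
[1] flags=1000 LS?T → r1=0xc7
[2] flags=1000 MI?T → r4=0x89
[3] flags=0010 → (cmp)
[4] flags=0010 GT?T → r5=0xc5
[5] flags=0010 LS?F → skip
[6] flags=0010 NE?T → r1=0x26

VAL = 0x26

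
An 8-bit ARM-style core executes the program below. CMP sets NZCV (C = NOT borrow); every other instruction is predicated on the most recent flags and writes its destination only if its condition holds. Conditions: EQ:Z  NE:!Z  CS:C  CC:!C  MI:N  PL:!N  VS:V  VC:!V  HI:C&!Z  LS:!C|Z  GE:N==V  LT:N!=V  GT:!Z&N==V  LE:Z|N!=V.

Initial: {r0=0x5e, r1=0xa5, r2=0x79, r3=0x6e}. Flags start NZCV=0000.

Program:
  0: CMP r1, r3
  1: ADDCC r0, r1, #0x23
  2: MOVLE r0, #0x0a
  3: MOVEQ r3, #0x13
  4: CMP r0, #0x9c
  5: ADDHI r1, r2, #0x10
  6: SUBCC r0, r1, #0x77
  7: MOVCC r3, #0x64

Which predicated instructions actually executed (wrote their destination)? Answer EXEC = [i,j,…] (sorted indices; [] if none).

EXEC = [2,6,7]

0: ✓ CMP  NZCV=0011
1: · ADDCC
2: ✓ MOVLE  r0←0x0a
3: · MOVEQ
4: ✓ CMP  NZCV=0000
5: · ADDHI
6: ✓ SUBCC  r0←0x2e
7: ✓ MOVCC  r3←0x64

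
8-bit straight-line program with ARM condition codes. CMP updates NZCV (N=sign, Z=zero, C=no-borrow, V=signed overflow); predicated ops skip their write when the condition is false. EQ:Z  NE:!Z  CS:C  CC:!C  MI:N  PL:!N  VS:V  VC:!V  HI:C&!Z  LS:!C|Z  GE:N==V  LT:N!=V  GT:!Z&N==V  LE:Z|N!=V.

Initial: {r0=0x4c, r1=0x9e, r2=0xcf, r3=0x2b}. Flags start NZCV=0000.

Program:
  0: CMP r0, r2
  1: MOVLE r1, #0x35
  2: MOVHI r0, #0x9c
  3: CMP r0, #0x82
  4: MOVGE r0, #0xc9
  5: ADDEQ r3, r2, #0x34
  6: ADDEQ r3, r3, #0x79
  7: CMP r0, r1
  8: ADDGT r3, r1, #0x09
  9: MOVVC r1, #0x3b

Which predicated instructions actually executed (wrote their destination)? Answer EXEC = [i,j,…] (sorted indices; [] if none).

0: ✓ CMP  NZCV=0000
1: · MOVLE
2: · MOVHI
3: ✓ CMP  NZCV=1001
4: ✓ MOVGE  r0←0xc9
5: · ADDEQ
6: · ADDEQ
7: ✓ CMP  NZCV=0010
8: ✓ ADDGT  r3←0xa7
9: ✓ MOVVC  r1←0x3b

EXEC = [4,8,9]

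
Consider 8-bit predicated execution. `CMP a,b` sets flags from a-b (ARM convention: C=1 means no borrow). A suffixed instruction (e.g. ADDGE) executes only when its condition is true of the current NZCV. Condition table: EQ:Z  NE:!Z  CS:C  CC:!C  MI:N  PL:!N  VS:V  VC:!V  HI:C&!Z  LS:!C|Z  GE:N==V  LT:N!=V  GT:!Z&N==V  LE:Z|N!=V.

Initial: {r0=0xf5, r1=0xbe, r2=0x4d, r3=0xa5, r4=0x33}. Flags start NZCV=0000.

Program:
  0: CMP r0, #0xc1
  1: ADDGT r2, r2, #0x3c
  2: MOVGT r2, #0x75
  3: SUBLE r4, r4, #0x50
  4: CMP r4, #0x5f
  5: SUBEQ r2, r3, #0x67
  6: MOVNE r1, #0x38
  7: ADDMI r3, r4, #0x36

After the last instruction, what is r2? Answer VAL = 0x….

VAL = 0x75

[0] flags=0010 → (cmp)
[1] flags=0010 GT?T → r2=0x89
[2] flags=0010 GT?T → r2=0x75
[3] flags=0010 LE?F → skip
[4] flags=1000 → (cmp)
[5] flags=1000 EQ?F → skip
[6] flags=1000 NE?T → r1=0x38
[7] flags=1000 MI?T → r3=0x69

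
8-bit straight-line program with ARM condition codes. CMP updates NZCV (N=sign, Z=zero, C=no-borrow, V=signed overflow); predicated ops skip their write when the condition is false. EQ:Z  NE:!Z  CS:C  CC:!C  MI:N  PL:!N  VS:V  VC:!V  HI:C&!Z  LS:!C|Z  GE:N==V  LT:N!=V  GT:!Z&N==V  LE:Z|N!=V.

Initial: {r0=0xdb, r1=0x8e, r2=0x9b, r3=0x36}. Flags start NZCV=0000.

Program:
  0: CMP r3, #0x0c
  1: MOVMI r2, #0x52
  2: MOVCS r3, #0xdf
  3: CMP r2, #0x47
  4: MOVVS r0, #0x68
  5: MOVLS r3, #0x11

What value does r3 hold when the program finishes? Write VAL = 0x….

VAL = 0xdf

0: ✓ CMP  NZCV=0010
1: · MOVMI
2: ✓ MOVCS  r3←0xdf
3: ✓ CMP  NZCV=0011
4: ✓ MOVVS  r0←0x68
5: · MOVLS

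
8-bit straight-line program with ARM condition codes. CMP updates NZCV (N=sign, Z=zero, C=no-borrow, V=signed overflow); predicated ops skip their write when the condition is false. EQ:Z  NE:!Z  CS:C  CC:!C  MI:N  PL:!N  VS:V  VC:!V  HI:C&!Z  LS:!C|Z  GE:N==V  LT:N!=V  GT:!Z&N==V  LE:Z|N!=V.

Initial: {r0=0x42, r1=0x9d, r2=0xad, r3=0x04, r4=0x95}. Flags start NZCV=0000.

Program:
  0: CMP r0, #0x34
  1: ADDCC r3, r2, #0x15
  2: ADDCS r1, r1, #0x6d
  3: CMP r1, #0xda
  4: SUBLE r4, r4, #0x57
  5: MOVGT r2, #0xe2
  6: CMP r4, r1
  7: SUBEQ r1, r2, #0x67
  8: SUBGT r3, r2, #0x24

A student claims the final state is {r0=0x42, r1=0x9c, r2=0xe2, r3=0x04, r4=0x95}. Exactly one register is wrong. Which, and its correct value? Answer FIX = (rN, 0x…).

FIX = (r1, 0x0a)

[0] flags=0010 → (cmp)
[1] flags=0010 CC?F → skip
[2] flags=0010 CS?T → r1=0x0a
[3] flags=0000 → (cmp)
[4] flags=0000 LE?F → skip
[5] flags=0000 GT?T → r2=0xe2
[6] flags=1010 → (cmp)
[7] flags=1010 EQ?F → skip
[8] flags=1010 GT?F → skip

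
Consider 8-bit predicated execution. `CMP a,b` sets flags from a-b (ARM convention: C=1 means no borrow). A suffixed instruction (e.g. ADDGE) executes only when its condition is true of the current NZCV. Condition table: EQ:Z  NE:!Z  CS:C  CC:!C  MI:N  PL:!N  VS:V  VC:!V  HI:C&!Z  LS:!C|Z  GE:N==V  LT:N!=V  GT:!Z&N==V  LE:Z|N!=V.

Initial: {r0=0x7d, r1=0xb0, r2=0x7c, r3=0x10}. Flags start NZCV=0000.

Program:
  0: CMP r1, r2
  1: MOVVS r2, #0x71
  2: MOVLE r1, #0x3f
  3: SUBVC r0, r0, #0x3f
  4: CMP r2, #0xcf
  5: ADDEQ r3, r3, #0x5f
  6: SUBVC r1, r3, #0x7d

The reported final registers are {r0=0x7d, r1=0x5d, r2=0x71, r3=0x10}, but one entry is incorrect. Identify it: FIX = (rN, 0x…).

0: ✓ CMP  NZCV=0011
1: ✓ MOVVS  r2←0x71
2: ✓ MOVLE  r1←0x3f
3: · SUBVC
4: ✓ CMP  NZCV=1001
5: · ADDEQ
6: · SUBVC

FIX = (r1, 0x3f)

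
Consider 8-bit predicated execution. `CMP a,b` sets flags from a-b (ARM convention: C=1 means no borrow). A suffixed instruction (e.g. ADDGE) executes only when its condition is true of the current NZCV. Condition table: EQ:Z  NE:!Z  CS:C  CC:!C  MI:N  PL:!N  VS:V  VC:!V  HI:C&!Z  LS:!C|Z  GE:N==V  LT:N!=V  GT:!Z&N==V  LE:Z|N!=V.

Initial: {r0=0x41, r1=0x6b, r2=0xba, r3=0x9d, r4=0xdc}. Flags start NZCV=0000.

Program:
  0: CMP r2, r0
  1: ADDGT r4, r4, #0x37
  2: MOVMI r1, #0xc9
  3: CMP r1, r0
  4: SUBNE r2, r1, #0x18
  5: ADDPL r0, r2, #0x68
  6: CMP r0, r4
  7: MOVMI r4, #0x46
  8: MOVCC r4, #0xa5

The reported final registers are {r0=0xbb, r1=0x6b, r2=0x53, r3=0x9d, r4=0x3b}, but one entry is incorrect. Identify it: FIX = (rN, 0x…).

0: ✓ CMP  NZCV=0011
1: · ADDGT
2: · MOVMI
3: ✓ CMP  NZCV=0010
4: ✓ SUBNE  r2←0x53
5: ✓ ADDPL  r0←0xbb
6: ✓ CMP  NZCV=1000
7: ✓ MOVMI  r4←0x46
8: ✓ MOVCC  r4←0xa5

FIX = (r4, 0xa5)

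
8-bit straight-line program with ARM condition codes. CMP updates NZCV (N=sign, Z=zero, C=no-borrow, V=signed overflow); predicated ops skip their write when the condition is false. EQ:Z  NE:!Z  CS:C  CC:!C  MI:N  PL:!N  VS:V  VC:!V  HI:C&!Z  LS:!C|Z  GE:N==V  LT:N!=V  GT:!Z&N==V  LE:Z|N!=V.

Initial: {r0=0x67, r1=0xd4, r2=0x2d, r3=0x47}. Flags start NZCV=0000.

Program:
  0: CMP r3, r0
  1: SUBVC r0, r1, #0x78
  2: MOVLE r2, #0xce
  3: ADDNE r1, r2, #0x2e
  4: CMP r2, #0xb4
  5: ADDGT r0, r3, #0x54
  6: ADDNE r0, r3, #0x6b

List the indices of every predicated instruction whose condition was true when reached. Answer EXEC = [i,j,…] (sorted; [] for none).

[0] flags=1000 → (cmp)
[1] flags=1000 VC?T → r0=0x5c
[2] flags=1000 LE?T → r2=0xce
[3] flags=1000 NE?T → r1=0xfc
[4] flags=0010 → (cmp)
[5] flags=0010 GT?T → r0=0x9b
[6] flags=0010 NE?T → r0=0xb2

EXEC = [1,2,3,5,6]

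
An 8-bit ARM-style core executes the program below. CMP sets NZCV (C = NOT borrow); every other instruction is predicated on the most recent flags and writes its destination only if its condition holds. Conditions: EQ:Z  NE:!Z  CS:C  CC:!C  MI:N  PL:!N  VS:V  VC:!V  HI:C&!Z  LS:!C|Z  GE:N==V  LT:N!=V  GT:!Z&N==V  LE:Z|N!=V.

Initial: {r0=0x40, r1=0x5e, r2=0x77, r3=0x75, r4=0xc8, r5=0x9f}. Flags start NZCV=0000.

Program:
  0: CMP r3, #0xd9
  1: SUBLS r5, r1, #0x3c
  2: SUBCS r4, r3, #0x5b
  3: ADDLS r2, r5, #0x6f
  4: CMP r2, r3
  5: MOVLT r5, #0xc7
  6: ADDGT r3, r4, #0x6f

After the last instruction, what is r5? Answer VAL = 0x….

[0] flags=1001 → (cmp)
[1] flags=1001 LS?T → r5=0x22
[2] flags=1001 CS?F → skip
[3] flags=1001 LS?T → r2=0x91
[4] flags=0011 → (cmp)
[5] flags=0011 LT?T → r5=0xc7
[6] flags=0011 GT?F → skip

VAL = 0xc7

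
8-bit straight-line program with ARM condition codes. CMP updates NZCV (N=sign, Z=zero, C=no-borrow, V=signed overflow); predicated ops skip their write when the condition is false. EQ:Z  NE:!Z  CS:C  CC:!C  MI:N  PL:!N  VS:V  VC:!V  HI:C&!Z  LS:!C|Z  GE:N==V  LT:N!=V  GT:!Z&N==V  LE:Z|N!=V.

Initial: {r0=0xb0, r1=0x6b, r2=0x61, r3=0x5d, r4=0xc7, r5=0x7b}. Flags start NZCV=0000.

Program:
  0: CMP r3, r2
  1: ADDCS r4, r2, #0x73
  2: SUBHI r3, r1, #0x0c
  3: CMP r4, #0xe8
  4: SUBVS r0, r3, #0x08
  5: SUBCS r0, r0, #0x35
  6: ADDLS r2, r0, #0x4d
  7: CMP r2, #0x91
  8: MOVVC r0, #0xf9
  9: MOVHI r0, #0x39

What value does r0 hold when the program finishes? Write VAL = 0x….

0: ✓ CMP  NZCV=1000
1: · ADDCS
2: · SUBHI
3: ✓ CMP  NZCV=1000
4: · SUBVS
5: · SUBCS
6: ✓ ADDLS  r2←0xfd
7: ✓ CMP  NZCV=0010
8: ✓ MOVVC  r0←0xf9
9: ✓ MOVHI  r0←0x39

VAL = 0x39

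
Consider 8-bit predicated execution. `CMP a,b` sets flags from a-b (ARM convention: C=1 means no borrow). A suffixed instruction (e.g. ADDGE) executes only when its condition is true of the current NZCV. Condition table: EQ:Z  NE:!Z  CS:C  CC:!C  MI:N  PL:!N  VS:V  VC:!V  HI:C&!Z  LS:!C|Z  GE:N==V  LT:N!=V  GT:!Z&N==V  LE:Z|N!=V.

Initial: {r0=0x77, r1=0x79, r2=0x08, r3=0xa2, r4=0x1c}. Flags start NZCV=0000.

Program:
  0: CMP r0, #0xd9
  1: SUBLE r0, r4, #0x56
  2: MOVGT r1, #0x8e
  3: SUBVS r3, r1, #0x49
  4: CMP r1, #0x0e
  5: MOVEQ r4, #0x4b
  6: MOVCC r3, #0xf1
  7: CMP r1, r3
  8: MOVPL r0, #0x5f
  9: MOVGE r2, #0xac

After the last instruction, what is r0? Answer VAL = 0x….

VAL = 0x5f

[0] flags=1001 → (cmp)
[1] flags=1001 LE?F → skip
[2] flags=1001 GT?T → r1=0x8e
[3] flags=1001 VS?T → r3=0x45
[4] flags=1010 → (cmp)
[5] flags=1010 EQ?F → skip
[6] flags=1010 CC?F → skip
[7] flags=0011 → (cmp)
[8] flags=0011 PL?T → r0=0x5f
[9] flags=0011 GE?F → skip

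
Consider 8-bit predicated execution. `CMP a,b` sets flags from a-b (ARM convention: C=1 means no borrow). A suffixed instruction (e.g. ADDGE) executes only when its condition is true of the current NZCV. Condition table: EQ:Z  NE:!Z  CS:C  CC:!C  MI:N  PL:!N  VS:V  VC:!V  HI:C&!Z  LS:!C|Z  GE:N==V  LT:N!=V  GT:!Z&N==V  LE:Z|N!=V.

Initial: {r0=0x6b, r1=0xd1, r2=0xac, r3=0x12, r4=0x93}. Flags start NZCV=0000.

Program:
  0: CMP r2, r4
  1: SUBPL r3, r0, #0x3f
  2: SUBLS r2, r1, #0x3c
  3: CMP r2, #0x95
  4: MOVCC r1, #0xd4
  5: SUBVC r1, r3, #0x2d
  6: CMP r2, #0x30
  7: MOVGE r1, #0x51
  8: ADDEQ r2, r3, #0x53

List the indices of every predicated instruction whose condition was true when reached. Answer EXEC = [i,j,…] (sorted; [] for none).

EXEC = [1,5]

0: ✓ CMP  NZCV=0010
1: ✓ SUBPL  r3←0x2c
2: · SUBLS
3: ✓ CMP  NZCV=0010
4: · MOVCC
5: ✓ SUBVC  r1←0xff
6: ✓ CMP  NZCV=0011
7: · MOVGE
8: · ADDEQ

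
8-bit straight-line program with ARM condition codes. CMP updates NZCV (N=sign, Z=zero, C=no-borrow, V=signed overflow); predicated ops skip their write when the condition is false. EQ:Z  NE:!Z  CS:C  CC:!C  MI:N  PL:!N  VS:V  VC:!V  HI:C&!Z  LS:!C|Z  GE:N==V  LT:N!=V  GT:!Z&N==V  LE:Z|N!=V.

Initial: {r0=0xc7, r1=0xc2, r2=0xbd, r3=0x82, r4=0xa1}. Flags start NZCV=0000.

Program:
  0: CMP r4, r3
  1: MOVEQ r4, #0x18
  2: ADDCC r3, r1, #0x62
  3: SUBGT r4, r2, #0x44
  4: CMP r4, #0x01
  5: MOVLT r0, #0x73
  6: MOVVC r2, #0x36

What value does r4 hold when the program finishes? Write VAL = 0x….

VAL = 0x79

[0] flags=0010 → (cmp)
[1] flags=0010 EQ?F → skip
[2] flags=0010 CC?F → skip
[3] flags=0010 GT?T → r4=0x79
[4] flags=0010 → (cmp)
[5] flags=0010 LT?F → skip
[6] flags=0010 VC?T → r2=0x36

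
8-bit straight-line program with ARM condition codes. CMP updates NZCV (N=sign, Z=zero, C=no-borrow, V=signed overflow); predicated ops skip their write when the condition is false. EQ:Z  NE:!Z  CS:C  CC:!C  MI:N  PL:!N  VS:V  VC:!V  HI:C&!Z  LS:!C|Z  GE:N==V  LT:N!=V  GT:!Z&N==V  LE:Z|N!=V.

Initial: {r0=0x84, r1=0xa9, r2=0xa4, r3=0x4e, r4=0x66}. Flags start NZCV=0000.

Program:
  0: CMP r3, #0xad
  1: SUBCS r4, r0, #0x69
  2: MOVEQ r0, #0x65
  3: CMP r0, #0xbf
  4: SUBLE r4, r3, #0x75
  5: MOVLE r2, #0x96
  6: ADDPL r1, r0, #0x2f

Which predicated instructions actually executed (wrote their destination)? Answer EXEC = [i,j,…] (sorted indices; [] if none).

[0] flags=1001 → (cmp)
[1] flags=1001 CS?F → skip
[2] flags=1001 EQ?F → skip
[3] flags=1000 → (cmp)
[4] flags=1000 LE?T → r4=0xd9
[5] flags=1000 LE?T → r2=0x96
[6] flags=1000 PL?F → skip

EXEC = [4,5]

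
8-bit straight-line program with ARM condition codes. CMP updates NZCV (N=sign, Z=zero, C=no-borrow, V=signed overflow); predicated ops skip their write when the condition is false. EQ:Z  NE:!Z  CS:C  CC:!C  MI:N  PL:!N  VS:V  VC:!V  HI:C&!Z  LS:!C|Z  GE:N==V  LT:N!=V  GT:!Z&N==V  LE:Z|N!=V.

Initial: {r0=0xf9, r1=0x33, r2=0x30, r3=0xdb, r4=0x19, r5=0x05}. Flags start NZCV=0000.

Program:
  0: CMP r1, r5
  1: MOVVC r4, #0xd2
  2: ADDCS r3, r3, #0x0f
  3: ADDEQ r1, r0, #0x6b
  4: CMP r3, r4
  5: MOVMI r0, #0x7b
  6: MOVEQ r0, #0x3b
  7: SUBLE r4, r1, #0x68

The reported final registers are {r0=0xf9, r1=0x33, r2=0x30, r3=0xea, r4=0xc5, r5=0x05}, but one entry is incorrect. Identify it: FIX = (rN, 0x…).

FIX = (r4, 0xd2)

[0] flags=0010 → (cmp)
[1] flags=0010 VC?T → r4=0xd2
[2] flags=0010 CS?T → r3=0xea
[3] flags=0010 EQ?F → skip
[4] flags=0010 → (cmp)
[5] flags=0010 MI?F → skip
[6] flags=0010 EQ?F → skip
[7] flags=0010 LE?F → skip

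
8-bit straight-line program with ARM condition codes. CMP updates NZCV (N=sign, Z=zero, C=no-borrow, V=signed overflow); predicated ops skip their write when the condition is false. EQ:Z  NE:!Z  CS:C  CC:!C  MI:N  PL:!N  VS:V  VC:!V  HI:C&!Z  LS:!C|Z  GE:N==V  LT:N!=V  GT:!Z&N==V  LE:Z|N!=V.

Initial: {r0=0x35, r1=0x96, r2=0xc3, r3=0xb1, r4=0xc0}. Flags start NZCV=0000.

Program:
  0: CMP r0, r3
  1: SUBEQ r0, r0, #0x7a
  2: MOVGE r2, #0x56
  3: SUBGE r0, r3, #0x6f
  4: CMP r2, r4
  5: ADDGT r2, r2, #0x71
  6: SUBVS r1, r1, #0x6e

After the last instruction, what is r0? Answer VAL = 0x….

VAL = 0x42

0: ✓ CMP  NZCV=1001
1: · SUBEQ
2: ✓ MOVGE  r2←0x56
3: ✓ SUBGE  r0←0x42
4: ✓ CMP  NZCV=1001
5: ✓ ADDGT  r2←0xc7
6: ✓ SUBVS  r1←0x28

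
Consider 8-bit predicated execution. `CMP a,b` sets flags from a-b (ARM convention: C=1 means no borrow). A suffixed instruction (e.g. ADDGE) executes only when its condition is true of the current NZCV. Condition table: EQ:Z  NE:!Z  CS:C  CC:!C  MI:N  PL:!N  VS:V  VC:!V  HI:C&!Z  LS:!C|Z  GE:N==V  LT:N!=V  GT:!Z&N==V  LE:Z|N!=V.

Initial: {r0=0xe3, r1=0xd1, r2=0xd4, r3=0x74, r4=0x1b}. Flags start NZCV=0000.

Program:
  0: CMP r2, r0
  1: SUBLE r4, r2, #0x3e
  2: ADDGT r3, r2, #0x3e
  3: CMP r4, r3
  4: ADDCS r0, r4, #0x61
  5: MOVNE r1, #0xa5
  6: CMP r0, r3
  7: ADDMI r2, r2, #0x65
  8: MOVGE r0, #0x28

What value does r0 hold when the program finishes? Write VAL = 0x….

[0] flags=1000 → (cmp)
[1] flags=1000 LE?T → r4=0x96
[2] flags=1000 GT?F → skip
[3] flags=0011 → (cmp)
[4] flags=0011 CS?T → r0=0xf7
[5] flags=0011 NE?T → r1=0xa5
[6] flags=1010 → (cmp)
[7] flags=1010 MI?T → r2=0x39
[8] flags=1010 GE?F → skip

VAL = 0xf7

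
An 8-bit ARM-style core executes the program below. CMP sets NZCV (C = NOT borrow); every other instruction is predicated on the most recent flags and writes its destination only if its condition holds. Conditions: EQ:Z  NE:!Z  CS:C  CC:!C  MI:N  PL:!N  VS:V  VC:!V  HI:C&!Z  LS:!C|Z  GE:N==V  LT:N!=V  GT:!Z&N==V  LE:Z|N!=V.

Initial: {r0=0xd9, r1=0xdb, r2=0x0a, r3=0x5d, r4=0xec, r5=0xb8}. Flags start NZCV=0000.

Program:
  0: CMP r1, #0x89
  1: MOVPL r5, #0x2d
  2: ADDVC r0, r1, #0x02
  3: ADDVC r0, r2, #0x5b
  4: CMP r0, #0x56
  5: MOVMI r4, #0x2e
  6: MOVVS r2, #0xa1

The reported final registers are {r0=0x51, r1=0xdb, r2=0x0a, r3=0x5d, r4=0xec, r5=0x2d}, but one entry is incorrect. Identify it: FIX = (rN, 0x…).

FIX = (r0, 0x65)

[0] flags=0010 → (cmp)
[1] flags=0010 PL?T → r5=0x2d
[2] flags=0010 VC?T → r0=0xdd
[3] flags=0010 VC?T → r0=0x65
[4] flags=0010 → (cmp)
[5] flags=0010 MI?F → skip
[6] flags=0010 VS?F → skip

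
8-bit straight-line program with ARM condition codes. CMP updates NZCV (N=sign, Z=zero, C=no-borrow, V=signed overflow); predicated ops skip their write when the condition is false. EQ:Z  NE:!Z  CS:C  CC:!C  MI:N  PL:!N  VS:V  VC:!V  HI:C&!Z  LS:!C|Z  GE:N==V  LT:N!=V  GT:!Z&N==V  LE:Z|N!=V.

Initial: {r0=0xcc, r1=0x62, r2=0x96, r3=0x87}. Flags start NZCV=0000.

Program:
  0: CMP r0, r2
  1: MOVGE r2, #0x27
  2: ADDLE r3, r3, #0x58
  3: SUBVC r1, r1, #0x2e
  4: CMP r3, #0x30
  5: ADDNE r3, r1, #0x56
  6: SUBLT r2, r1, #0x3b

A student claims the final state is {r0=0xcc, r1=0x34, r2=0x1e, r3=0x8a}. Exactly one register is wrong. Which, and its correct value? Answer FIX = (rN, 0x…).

0: ✓ CMP  NZCV=0010
1: ✓ MOVGE  r2←0x27
2: · ADDLE
3: ✓ SUBVC  r1←0x34
4: ✓ CMP  NZCV=0011
5: ✓ ADDNE  r3←0x8a
6: ✓ SUBLT  r2←0xf9

FIX = (r2, 0xf9)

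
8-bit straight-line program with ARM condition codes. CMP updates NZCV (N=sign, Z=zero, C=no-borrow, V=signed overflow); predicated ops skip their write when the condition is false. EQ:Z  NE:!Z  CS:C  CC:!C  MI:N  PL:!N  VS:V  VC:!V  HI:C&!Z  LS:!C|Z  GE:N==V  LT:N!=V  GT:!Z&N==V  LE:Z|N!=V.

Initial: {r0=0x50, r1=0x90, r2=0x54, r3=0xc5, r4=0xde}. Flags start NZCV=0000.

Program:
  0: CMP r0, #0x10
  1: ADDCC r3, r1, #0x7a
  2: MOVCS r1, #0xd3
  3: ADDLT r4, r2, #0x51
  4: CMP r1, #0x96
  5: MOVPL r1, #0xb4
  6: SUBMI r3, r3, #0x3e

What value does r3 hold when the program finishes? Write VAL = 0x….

VAL = 0xc5

0: ✓ CMP  NZCV=0010
1: · ADDCC
2: ✓ MOVCS  r1←0xd3
3: · ADDLT
4: ✓ CMP  NZCV=0010
5: ✓ MOVPL  r1←0xb4
6: · SUBMI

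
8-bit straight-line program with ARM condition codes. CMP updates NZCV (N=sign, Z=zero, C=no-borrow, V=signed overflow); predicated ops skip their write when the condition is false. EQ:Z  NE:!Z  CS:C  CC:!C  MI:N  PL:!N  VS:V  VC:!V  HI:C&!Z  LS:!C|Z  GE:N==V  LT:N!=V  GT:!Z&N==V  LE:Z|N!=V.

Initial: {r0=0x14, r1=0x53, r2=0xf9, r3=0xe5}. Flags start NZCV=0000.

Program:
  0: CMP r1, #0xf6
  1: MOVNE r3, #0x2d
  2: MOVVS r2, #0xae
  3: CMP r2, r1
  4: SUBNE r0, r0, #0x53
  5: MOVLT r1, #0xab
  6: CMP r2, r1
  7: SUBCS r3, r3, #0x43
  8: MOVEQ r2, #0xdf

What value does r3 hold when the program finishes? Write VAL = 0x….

VAL = 0xea

[0] flags=0000 → (cmp)
[1] flags=0000 NE?T → r3=0x2d
[2] flags=0000 VS?F → skip
[3] flags=1010 → (cmp)
[4] flags=1010 NE?T → r0=0xc1
[5] flags=1010 LT?T → r1=0xab
[6] flags=0010 → (cmp)
[7] flags=0010 CS?T → r3=0xea
[8] flags=0010 EQ?F → skip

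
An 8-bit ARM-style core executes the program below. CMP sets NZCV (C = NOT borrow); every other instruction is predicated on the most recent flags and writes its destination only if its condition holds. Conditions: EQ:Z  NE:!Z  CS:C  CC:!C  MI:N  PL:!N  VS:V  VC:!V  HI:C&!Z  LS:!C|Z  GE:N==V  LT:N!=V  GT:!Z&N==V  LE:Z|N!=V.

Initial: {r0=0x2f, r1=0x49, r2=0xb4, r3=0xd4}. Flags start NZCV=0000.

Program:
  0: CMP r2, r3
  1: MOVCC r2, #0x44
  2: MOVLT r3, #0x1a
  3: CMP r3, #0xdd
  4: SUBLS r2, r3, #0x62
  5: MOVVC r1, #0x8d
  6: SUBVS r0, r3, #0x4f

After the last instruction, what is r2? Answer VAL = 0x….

0: ✓ CMP  NZCV=1000
1: ✓ MOVCC  r2←0x44
2: ✓ MOVLT  r3←0x1a
3: ✓ CMP  NZCV=0000
4: ✓ SUBLS  r2←0xb8
5: ✓ MOVVC  r1←0x8d
6: · SUBVS

VAL = 0xb8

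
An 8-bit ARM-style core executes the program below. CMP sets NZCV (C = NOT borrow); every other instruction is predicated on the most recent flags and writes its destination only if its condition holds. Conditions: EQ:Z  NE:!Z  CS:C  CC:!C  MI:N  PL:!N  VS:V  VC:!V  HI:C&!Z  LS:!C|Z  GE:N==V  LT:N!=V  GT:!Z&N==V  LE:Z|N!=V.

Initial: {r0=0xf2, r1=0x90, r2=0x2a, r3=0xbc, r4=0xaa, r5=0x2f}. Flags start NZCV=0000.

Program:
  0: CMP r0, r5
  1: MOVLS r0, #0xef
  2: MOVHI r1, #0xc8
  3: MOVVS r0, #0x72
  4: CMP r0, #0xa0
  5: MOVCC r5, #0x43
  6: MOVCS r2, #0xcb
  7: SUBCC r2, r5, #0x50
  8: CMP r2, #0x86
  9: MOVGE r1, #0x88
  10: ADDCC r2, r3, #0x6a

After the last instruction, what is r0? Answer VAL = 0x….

VAL = 0xf2

0: ✓ CMP  NZCV=1010
1: · MOVLS
2: ✓ MOVHI  r1←0xc8
3: · MOVVS
4: ✓ CMP  NZCV=0010
5: · MOVCC
6: ✓ MOVCS  r2←0xcb
7: · SUBCC
8: ✓ CMP  NZCV=0010
9: ✓ MOVGE  r1←0x88
10: · ADDCC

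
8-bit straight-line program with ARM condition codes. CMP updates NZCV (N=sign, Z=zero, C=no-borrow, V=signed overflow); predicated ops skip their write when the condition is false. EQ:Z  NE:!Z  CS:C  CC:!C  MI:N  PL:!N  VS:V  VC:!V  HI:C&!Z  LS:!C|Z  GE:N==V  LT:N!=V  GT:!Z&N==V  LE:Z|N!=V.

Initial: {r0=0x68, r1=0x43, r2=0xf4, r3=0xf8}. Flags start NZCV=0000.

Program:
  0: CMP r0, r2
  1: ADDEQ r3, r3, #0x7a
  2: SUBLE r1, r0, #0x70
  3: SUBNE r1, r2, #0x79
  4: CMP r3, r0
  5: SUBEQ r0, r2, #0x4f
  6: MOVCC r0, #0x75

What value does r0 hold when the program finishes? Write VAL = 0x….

[0] flags=0000 → (cmp)
[1] flags=0000 EQ?F → skip
[2] flags=0000 LE?F → skip
[3] flags=0000 NE?T → r1=0x7b
[4] flags=1010 → (cmp)
[5] flags=1010 EQ?F → skip
[6] flags=1010 CC?F → skip

VAL = 0x68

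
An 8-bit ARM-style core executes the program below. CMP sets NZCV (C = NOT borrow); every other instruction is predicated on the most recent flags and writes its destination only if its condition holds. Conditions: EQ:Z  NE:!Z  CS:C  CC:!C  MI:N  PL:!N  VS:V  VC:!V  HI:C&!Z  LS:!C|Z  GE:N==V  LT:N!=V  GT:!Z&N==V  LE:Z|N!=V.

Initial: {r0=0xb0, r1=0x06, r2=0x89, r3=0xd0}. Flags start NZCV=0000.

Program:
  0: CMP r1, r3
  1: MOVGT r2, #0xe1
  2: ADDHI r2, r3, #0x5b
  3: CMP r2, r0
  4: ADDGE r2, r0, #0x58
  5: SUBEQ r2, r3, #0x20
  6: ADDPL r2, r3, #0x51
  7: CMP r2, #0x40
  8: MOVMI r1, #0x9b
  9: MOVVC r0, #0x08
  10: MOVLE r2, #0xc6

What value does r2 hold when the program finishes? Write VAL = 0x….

VAL = 0xc6

[0] flags=0000 → (cmp)
[1] flags=0000 GT?T → r2=0xe1
[2] flags=0000 HI?F → skip
[3] flags=0010 → (cmp)
[4] flags=0010 GE?T → r2=0x08
[5] flags=0010 EQ?F → skip
[6] flags=0010 PL?T → r2=0x21
[7] flags=1000 → (cmp)
[8] flags=1000 MI?T → r1=0x9b
[9] flags=1000 VC?T → r0=0x08
[10] flags=1000 LE?T → r2=0xc6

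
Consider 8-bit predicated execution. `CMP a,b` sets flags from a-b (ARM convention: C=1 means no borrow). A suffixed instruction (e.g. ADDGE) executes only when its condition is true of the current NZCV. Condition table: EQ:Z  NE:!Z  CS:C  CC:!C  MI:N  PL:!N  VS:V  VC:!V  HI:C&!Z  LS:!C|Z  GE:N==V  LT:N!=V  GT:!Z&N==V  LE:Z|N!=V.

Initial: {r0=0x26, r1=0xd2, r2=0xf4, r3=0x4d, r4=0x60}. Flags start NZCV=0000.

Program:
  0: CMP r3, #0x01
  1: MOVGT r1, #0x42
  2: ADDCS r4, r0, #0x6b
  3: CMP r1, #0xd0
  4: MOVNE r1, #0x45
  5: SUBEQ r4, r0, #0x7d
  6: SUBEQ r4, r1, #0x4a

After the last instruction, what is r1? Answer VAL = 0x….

VAL = 0x45

[0] flags=0010 → (cmp)
[1] flags=0010 GT?T → r1=0x42
[2] flags=0010 CS?T → r4=0x91
[3] flags=0000 → (cmp)
[4] flags=0000 NE?T → r1=0x45
[5] flags=0000 EQ?F → skip
[6] flags=0000 EQ?F → skip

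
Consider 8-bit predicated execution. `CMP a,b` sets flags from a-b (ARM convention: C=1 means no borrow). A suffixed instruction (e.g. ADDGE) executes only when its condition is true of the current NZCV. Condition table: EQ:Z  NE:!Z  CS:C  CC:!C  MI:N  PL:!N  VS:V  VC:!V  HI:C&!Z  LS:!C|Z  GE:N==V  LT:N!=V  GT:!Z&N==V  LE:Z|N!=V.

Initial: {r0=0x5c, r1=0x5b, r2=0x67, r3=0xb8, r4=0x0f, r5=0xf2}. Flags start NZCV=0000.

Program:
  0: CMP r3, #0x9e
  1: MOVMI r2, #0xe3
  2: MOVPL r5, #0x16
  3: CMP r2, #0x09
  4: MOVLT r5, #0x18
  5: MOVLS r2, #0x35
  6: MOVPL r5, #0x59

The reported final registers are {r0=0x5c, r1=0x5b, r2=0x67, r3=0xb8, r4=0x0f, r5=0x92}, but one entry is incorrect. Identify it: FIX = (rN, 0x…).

0: ✓ CMP  NZCV=0010
1: · MOVMI
2: ✓ MOVPL  r5←0x16
3: ✓ CMP  NZCV=0010
4: · MOVLT
5: · MOVLS
6: ✓ MOVPL  r5←0x59

FIX = (r5, 0x59)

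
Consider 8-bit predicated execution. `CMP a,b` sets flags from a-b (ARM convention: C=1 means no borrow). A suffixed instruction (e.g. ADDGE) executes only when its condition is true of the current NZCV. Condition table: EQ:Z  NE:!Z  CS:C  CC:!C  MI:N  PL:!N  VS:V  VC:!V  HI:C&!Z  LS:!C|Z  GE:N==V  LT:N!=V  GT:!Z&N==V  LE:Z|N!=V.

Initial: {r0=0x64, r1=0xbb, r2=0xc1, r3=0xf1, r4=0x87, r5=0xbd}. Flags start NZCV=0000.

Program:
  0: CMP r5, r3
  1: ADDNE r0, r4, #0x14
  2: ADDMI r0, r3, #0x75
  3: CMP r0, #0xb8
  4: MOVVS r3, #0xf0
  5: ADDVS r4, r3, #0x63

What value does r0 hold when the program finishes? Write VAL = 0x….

VAL = 0x66

0: ✓ CMP  NZCV=1000
1: ✓ ADDNE  r0←0x9b
2: ✓ ADDMI  r0←0x66
3: ✓ CMP  NZCV=1001
4: ✓ MOVVS  r3←0xf0
5: ✓ ADDVS  r4←0x53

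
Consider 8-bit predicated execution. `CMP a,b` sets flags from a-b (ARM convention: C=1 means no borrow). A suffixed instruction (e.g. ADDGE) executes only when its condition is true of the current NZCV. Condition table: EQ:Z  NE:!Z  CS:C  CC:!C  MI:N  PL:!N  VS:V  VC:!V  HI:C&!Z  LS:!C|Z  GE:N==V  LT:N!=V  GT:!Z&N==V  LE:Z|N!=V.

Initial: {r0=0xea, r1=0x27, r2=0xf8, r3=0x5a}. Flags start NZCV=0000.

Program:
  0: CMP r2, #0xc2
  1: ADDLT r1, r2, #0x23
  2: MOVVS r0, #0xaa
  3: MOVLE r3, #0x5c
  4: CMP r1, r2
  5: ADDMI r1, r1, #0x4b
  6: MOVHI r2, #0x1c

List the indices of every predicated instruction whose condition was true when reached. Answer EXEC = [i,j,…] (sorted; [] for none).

EXEC = []

0: ✓ CMP  NZCV=0010
1: · ADDLT
2: · MOVVS
3: · MOVLE
4: ✓ CMP  NZCV=0000
5: · ADDMI
6: · MOVHI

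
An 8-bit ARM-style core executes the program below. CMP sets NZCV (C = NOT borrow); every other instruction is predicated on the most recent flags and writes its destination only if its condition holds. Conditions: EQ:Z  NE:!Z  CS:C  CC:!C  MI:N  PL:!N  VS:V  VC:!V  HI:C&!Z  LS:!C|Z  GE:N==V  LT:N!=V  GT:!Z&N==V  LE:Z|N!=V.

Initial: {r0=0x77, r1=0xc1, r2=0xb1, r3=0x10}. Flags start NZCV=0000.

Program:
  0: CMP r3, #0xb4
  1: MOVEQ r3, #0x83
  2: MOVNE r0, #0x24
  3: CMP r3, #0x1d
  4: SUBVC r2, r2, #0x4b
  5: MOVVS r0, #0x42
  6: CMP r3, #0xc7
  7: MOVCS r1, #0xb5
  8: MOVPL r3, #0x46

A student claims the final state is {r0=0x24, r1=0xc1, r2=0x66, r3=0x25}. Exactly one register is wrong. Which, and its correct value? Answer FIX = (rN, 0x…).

0: ✓ CMP  NZCV=0000
1: · MOVEQ
2: ✓ MOVNE  r0←0x24
3: ✓ CMP  NZCV=1000
4: ✓ SUBVC  r2←0x66
5: · MOVVS
6: ✓ CMP  NZCV=0000
7: · MOVCS
8: ✓ MOVPL  r3←0x46

FIX = (r3, 0x46)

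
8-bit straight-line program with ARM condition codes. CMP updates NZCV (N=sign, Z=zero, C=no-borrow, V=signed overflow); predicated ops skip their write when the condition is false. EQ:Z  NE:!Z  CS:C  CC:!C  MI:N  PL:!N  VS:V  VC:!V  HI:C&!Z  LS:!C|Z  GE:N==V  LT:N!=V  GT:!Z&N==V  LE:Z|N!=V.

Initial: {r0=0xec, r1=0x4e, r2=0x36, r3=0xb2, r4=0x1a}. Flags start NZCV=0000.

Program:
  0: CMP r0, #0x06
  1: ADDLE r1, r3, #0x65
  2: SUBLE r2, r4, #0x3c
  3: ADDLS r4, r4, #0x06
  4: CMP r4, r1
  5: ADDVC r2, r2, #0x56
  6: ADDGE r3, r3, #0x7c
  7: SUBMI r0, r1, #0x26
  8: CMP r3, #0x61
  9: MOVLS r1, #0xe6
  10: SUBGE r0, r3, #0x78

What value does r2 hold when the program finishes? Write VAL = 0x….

[0] flags=1010 → (cmp)
[1] flags=1010 LE?T → r1=0x17
[2] flags=1010 LE?T → r2=0xde
[3] flags=1010 LS?F → skip
[4] flags=0010 → (cmp)
[5] flags=0010 VC?T → r2=0x34
[6] flags=0010 GE?T → r3=0x2e
[7] flags=0010 MI?F → skip
[8] flags=1000 → (cmp)
[9] flags=1000 LS?T → r1=0xe6
[10] flags=1000 GE?F → skip

VAL = 0x34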